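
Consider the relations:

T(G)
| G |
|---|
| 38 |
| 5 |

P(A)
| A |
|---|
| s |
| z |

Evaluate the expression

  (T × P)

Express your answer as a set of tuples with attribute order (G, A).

{(38, s), (38, z), (5, s), (5, z)}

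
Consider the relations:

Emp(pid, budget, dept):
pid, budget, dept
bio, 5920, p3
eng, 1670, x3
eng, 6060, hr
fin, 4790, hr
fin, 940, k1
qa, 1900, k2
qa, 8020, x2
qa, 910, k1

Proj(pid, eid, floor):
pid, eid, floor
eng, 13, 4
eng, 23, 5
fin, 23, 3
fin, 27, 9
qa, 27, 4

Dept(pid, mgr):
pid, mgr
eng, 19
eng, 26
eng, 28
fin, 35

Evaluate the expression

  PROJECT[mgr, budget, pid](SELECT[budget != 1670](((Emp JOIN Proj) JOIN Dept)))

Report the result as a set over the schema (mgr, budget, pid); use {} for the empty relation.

Joining Emp and Proj on pid yields {(eng, 1670, x3, 13, 4), (eng, 1670, x3, 23, 5), (eng, 6060, hr, 13, 4), (eng, 6060, hr, 23, 5), (fin, 4790, hr, 23, 3), (fin, 4790, hr, 27, 9), (fin, 940, k1, 23, 3), (fin, 940, k1, 27, 9), (qa, 1900, k2, 27, 4), (qa, 8020, x2, 27, 4), (qa, 910, k1, 27, 4)}.
Joining (Emp JOIN Proj) and Dept on pid yields {(eng, 1670, x3, 13, 4, 19), (eng, 1670, x3, 13, 4, 26), (eng, 1670, x3, 13, 4, 28), (eng, 1670, x3, 23, 5, 19), (eng, 1670, x3, 23, 5, 26), (eng, 1670, x3, 23, 5, 28), (eng, 6060, hr, 13, 4, 19), (eng, 6060, hr, 13, 4, 26), (eng, 6060, hr, 13, 4, 28), (eng, 6060, hr, 23, 5, 19), (eng, 6060, hr, 23, 5, 26), (eng, 6060, hr, 23, 5, 28), (fin, 4790, hr, 23, 3, 35), (fin, 4790, hr, 27, 9, 35), (fin, 940, k1, 23, 3, 35), (fin, 940, k1, 27, 9, 35)}.
Filtering on budget != 1670 leaves {(eng, 6060, hr, 13, 4, 19), (eng, 6060, hr, 13, 4, 26), (eng, 6060, hr, 13, 4, 28), (eng, 6060, hr, 23, 5, 19), (eng, 6060, hr, 23, 5, 26), (eng, 6060, hr, 23, 5, 28), (fin, 4790, hr, 23, 3, 35), (fin, 4790, hr, 27, 9, 35), (fin, 940, k1, 23, 3, 35), (fin, 940, k1, 27, 9, 35)}.
Projecting to mgr, budget, pid (5 duplicate(s) eliminated): {(19, 6060, eng), (26, 6060, eng), (28, 6060, eng), (35, 4790, fin), (35, 940, fin)}

{(19, 6060, eng), (26, 6060, eng), (28, 6060, eng), (35, 4790, fin), (35, 940, fin)}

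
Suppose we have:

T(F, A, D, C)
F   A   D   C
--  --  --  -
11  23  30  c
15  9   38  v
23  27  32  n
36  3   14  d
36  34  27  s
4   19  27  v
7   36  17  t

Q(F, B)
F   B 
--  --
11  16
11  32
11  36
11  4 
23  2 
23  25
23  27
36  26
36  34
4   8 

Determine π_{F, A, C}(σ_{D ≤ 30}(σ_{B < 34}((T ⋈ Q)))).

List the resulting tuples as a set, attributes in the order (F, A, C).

Natural join on F: {(11, 23, 30, c, 16), (11, 23, 30, c, 32), (11, 23, 30, c, 36), (11, 23, 30, c, 4), (23, 27, 32, n, 2), (23, 27, 32, n, 25), (23, 27, 32, n, 27), (36, 3, 14, d, 26), (36, 3, 14, d, 34), (36, 34, 27, s, 26), (36, 34, 27, s, 34), (4, 19, 27, v, 8)}
Selection B < 34: {(11, 23, 30, c, 16), (11, 23, 30, c, 32), (11, 23, 30, c, 4), (23, 27, 32, n, 2), (23, 27, 32, n, 25), (23, 27, 32, n, 27), (36, 3, 14, d, 26), (36, 34, 27, s, 26), (4, 19, 27, v, 8)}
Selection D ≤ 30: {(11, 23, 30, c, 16), (11, 23, 30, c, 32), (11, 23, 30, c, 4), (36, 3, 14, d, 26), (36, 34, 27, s, 26), (4, 19, 27, v, 8)}
Keep only column(s) F, A, C (2 duplicate(s) eliminated): {(11, 23, c), (36, 3, d), (36, 34, s), (4, 19, v)}

{(11, 23, c), (36, 3, d), (36, 34, s), (4, 19, v)}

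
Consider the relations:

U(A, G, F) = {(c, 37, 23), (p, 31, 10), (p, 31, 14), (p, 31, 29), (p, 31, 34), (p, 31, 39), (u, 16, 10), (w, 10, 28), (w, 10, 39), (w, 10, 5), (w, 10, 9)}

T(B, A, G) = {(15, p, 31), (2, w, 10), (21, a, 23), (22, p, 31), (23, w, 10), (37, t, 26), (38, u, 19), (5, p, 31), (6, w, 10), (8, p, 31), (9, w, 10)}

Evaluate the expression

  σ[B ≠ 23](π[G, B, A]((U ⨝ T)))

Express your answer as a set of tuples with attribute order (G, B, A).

{(10, 2, w), (10, 6, w), (10, 9, w), (31, 15, p), (31, 22, p), (31, 5, p), (31, 8, p)}

U ⋈ T (natural join on A, G): {(p, 31, 10, 15), (p, 31, 10, 22), (p, 31, 10, 5), (p, 31, 10, 8), (p, 31, 14, 15), (p, 31, 14, 22), (p, 31, 14, 5), (p, 31, 14, 8), (p, 31, 29, 15), (p, 31, 29, 22), (p, 31, 29, 5), (p, 31, 29, 8), (p, 31, 34, 15), (p, 31, 34, 22), (p, 31, 34, 5), (p, 31, 34, 8), (p, 31, 39, 15), (p, 31, 39, 22), (p, 31, 39, 5), (p, 31, 39, 8), (w, 10, 28, 2), (w, 10, 28, 23), (w, 10, 28, 6), (w, 10, 28, 9), (w, 10, 39, 2), (w, 10, 39, 23), (w, 10, 39, 6), (w, 10, 39, 9), (w, 10, 5, 2), (w, 10, 5, 23), (w, 10, 5, 6), (w, 10, 5, 9), (w, 10, 9, 2), (w, 10, 9, 23), (w, 10, 9, 6), (w, 10, 9, 9)}
π[G, B, A]: project onto (G, B, A) (28 duplicate(s) eliminated) → {(10, 2, w), (10, 23, w), (10, 6, w), (10, 9, w), (31, 15, p), (31, 22, p), (31, 5, p), (31, 8, p)}
Selection B ≠ 23: {(10, 2, w), (10, 6, w), (10, 9, w), (31, 15, p), (31, 22, p), (31, 5, p), (31, 8, p)}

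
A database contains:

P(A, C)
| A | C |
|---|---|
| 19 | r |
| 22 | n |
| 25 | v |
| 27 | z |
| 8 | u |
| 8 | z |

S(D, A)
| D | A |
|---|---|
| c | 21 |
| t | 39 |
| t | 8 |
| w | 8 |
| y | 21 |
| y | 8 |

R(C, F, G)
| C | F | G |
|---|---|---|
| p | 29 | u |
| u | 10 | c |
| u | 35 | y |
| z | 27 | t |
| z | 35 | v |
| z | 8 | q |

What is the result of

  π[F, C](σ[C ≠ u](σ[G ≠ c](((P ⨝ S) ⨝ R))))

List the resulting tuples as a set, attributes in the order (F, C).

{(27, z), (35, z), (8, z)}

Joining P and S on A yields {(8, u, t), (8, u, w), (8, u, y), (8, z, t), (8, z, w), (8, z, y)}.
Joining (P ⨝ S) and R on C yields {(8, u, t, 10, c), (8, u, t, 35, y), (8, u, w, 10, c), (8, u, w, 35, y), (8, u, y, 10, c), (8, u, y, 35, y), (8, z, t, 27, t), (8, z, t, 35, v), (8, z, t, 8, q), (8, z, w, 27, t), (8, z, w, 35, v), (8, z, w, 8, q), (8, z, y, 27, t), (8, z, y, 35, v), (8, z, y, 8, q)}.
σ[G ≠ c]: keep tuples satisfying G ≠ c → {(8, u, t, 35, y), (8, u, w, 35, y), (8, u, y, 35, y), (8, z, t, 27, t), (8, z, t, 35, v), (8, z, t, 8, q), (8, z, w, 27, t), (8, z, w, 35, v), (8, z, w, 8, q), (8, z, y, 27, t), (8, z, y, 35, v), (8, z, y, 8, q)}
σ[C ≠ u]: keep tuples satisfying C ≠ u → {(8, z, t, 27, t), (8, z, t, 35, v), (8, z, t, 8, q), (8, z, w, 27, t), (8, z, w, 35, v), (8, z, w, 8, q), (8, z, y, 27, t), (8, z, y, 35, v), (8, z, y, 8, q)}
π_{F, C} gives {(27, z), (35, z), (8, z)} (6 duplicate(s) eliminated).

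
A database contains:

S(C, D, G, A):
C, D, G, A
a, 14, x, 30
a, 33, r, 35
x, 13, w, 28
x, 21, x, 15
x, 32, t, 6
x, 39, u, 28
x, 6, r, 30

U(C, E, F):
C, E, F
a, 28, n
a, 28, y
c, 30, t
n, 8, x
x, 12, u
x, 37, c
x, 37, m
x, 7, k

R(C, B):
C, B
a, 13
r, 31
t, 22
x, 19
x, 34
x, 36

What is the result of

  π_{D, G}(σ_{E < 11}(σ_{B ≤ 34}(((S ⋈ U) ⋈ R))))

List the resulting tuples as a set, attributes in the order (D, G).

{(13, w), (21, x), (32, t), (39, u), (6, r)}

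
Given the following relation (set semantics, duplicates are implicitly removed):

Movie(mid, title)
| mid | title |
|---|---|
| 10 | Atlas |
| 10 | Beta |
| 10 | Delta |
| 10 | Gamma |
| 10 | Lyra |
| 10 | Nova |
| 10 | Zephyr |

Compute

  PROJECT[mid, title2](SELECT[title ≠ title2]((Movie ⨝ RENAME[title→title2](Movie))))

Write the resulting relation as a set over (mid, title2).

ρ[title→title2]: schema becomes (mid, title2); tuples unchanged.
Movie ⋈ RENAME[title→title2](Movie) (natural join on mid): {(10, Atlas, Atlas), (10, Atlas, Beta), (10, Atlas, Delta), (10, Atlas, Gamma), (10, Atlas, Lyra), (10, Atlas, Nova), (10, Atlas, Zephyr), (10, Beta, Atlas), (10, Beta, Beta), (10, Beta, Delta), (10, Beta, Gamma), (10, Beta, Lyra), (10, Beta, Nova), (10, Beta, Zephyr), (10, Delta, Atlas), (10, Delta, Beta), (10, Delta, Delta), (10, Delta, Gamma), (10, Delta, Lyra), (10, Delta, Nova), (10, Delta, Zephyr), (10, Gamma, Atlas), (10, Gamma, Beta), (10, Gamma, Delta), (10, Gamma, Gamma), (10, Gamma, Lyra), (10, Gamma, Nova), (10, Gamma, Zephyr), (10, Lyra, Atlas), (10, Lyra, Beta), (10, Lyra, Delta), (10, Lyra, Gamma), (10, Lyra, Lyra), (10, Lyra, Nova), (10, Lyra, Zephyr), (10, Nova, Atlas), (10, Nova, Beta), (10, Nova, Delta), (10, Nova, Gamma), (10, Nova, Lyra), (10, Nova, Nova), (10, Nova, Zephyr), (10, Zephyr, Atlas), (10, Zephyr, Beta), (10, Zephyr, Delta), (10, Zephyr, Gamma), (10, Zephyr, Lyra), (10, Zephyr, Nova), (10, Zephyr, Zephyr)}
Selection title ≠ title2: {(10, Atlas, Beta), (10, Atlas, Delta), (10, Atlas, Gamma), (10, Atlas, Lyra), (10, Atlas, Nova), (10, Atlas, Zephyr), (10, Beta, Atlas), (10, Beta, Delta), (10, Beta, Gamma), (10, Beta, Lyra), (10, Beta, Nova), (10, Beta, Zephyr), (10, Delta, Atlas), (10, Delta, Beta), (10, Delta, Gamma), (10, Delta, Lyra), (10, Delta, Nova), (10, Delta, Zephyr), (10, Gamma, Atlas), (10, Gamma, Beta), (10, Gamma, Delta), (10, Gamma, Lyra), (10, Gamma, Nova), (10, Gamma, Zephyr), (10, Lyra, Atlas), (10, Lyra, Beta), (10, Lyra, Delta), (10, Lyra, Gamma), (10, Lyra, Nova), (10, Lyra, Zephyr), (10, Nova, Atlas), (10, Nova, Beta), (10, Nova, Delta), (10, Nova, Gamma), (10, Nova, Lyra), (10, Nova, Zephyr), (10, Zephyr, Atlas), (10, Zephyr, Beta), (10, Zephyr, Delta), (10, Zephyr, Gamma), (10, Zephyr, Lyra), (10, Zephyr, Nova)}
Keep only column(s) mid, title2 (35 duplicate(s) eliminated): {(10, Atlas), (10, Beta), (10, Delta), (10, Gamma), (10, Lyra), (10, Nova), (10, Zephyr)}

{(10, Atlas), (10, Beta), (10, Delta), (10, Gamma), (10, Lyra), (10, Nova), (10, Zephyr)}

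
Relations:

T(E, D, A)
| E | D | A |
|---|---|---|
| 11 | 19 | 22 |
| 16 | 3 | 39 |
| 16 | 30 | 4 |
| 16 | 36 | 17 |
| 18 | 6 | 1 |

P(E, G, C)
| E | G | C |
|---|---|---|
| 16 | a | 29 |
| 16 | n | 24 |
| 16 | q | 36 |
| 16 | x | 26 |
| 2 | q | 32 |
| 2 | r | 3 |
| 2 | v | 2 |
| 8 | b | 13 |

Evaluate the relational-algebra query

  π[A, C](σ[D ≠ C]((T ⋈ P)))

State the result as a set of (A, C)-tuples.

T ⋈ P (natural join on E): {(16, 3, 39, a, 29), (16, 3, 39, n, 24), (16, 3, 39, q, 36), (16, 3, 39, x, 26), (16, 30, 4, a, 29), (16, 30, 4, n, 24), (16, 30, 4, q, 36), (16, 30, 4, x, 26), (16, 36, 17, a, 29), (16, 36, 17, n, 24), (16, 36, 17, q, 36), (16, 36, 17, x, 26)}
σ[D ≠ C]: keep tuples satisfying D ≠ C → {(16, 3, 39, a, 29), (16, 3, 39, n, 24), (16, 3, 39, q, 36), (16, 3, 39, x, 26), (16, 30, 4, a, 29), (16, 30, 4, n, 24), (16, 30, 4, q, 36), (16, 30, 4, x, 26), (16, 36, 17, a, 29), (16, 36, 17, n, 24), (16, 36, 17, x, 26)}
π_{A, C} gives {(17, 24), (17, 26), (17, 29), (39, 24), (39, 26), (39, 29), (39, 36), (4, 24), (4, 26), (4, 29), (4, 36)}.

{(17, 24), (17, 26), (17, 29), (39, 24), (39, 26), (39, 29), (39, 36), (4, 24), (4, 26), (4, 29), (4, 36)}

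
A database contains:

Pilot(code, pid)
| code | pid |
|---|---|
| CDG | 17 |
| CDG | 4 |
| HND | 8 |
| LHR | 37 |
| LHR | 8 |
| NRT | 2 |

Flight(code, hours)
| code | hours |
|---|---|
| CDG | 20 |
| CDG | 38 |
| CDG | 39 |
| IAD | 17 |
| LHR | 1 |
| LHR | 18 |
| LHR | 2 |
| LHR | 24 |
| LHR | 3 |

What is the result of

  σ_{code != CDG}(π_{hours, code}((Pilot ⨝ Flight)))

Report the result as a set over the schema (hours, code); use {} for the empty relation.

Natural join on code: {(CDG, 17, 20), (CDG, 17, 38), (CDG, 17, 39), (CDG, 4, 20), (CDG, 4, 38), (CDG, 4, 39), (LHR, 37, 1), (LHR, 37, 18), (LHR, 37, 2), (LHR, 37, 24), (LHR, 37, 3), (LHR, 8, 1), (LHR, 8, 18), (LHR, 8, 2), (LHR, 8, 24), (LHR, 8, 3)}
π[hours, code]: project onto (hours, code) (8 duplicate(s) eliminated) → {(1, LHR), (18, LHR), (2, LHR), (20, CDG), (24, LHR), (3, LHR), (38, CDG), (39, CDG)}
Selection code != CDG: {(1, LHR), (18, LHR), (2, LHR), (24, LHR), (3, LHR)}

{(1, LHR), (18, LHR), (2, LHR), (24, LHR), (3, LHR)}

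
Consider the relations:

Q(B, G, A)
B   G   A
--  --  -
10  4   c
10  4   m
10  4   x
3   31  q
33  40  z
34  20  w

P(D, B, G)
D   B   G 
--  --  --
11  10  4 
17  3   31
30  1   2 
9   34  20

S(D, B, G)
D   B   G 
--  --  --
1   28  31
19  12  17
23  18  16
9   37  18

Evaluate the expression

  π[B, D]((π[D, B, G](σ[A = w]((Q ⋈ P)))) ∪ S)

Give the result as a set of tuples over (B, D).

Joining Q and P on B, G yields {(10, 4, c, 11), (10, 4, m, 11), (10, 4, x, 11), (3, 31, q, 17), (34, 20, w, 9)}.
Filtering on A = w leaves {(34, 20, w, 9)}.
π[D, B, G]: project onto (D, B, G) → {(9, 34, 20)}
Taking the union: {(1, 28, 31), (19, 12, 17), (23, 18, 16), (9, 34, 20), (9, 37, 18)}
π[B, D]: project onto (B, D) → {(12, 19), (18, 23), (28, 1), (34, 9), (37, 9)}

{(12, 19), (18, 23), (28, 1), (34, 9), (37, 9)}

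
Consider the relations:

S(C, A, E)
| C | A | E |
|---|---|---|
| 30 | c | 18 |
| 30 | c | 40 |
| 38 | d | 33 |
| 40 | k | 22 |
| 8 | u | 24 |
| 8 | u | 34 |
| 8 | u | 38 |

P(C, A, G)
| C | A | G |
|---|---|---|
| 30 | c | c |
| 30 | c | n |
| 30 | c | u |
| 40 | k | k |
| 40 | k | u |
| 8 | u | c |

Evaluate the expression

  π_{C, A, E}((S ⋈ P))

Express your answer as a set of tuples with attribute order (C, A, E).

{(30, c, 18), (30, c, 40), (40, k, 22), (8, u, 24), (8, u, 34), (8, u, 38)}

S ⋈ P (natural join on C, A): {(30, c, 18, c), (30, c, 18, n), (30, c, 18, u), (30, c, 40, c), (30, c, 40, n), (30, c, 40, u), (40, k, 22, k), (40, k, 22, u), (8, u, 24, c), (8, u, 34, c), (8, u, 38, c)}
π_{C, A, E} gives {(30, c, 18), (30, c, 40), (40, k, 22), (8, u, 24), (8, u, 34), (8, u, 38)} (5 duplicate(s) eliminated).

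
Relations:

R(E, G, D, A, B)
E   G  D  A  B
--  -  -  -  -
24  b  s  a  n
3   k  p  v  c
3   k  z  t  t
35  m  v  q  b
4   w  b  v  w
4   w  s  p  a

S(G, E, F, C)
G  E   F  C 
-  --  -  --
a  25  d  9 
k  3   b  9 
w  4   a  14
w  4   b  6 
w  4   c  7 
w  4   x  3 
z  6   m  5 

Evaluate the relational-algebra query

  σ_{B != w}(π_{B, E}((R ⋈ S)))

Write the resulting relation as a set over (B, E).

{(a, 4), (c, 3), (t, 3)}

Natural join on E, G: {(3, k, p, v, c, b, 9), (3, k, z, t, t, b, 9), (4, w, b, v, w, a, 14), (4, w, b, v, w, b, 6), (4, w, b, v, w, c, 7), (4, w, b, v, w, x, 3), (4, w, s, p, a, a, 14), (4, w, s, p, a, b, 6), (4, w, s, p, a, c, 7), (4, w, s, p, a, x, 3)}
Projecting to B, E (6 duplicate(s) eliminated): {(a, 4), (c, 3), (t, 3), (w, 4)}
σ[B != w]: keep tuples satisfying B != w → {(a, 4), (c, 3), (t, 3)}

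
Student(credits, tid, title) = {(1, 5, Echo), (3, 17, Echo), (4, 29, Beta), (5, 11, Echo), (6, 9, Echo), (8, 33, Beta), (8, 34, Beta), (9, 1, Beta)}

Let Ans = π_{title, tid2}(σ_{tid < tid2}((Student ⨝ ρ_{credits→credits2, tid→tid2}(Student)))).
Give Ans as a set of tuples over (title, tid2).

ρ[credits→credits2, tid→tid2]: schema becomes (credits2, tid2, title); tuples unchanged.
Natural join on title: {(1, 5, Echo, 1, 5), (1, 5, Echo, 3, 17), (1, 5, Echo, 5, 11), (1, 5, Echo, 6, 9), (3, 17, Echo, 1, 5), (3, 17, Echo, 3, 17), (3, 17, Echo, 5, 11), (3, 17, Echo, 6, 9), (4, 29, Beta, 4, 29), (4, 29, Beta, 8, 33), (4, 29, Beta, 8, 34), (4, 29, Beta, 9, 1), (5, 11, Echo, 1, 5), (5, 11, Echo, 3, 17), (5, 11, Echo, 5, 11), (5, 11, Echo, 6, 9), (6, 9, Echo, 1, 5), (6, 9, Echo, 3, 17), (6, 9, Echo, 5, 11), (6, 9, Echo, 6, 9), (8, 33, Beta, 4, 29), (8, 33, Beta, 8, 33), (8, 33, Beta, 8, 34), (8, 33, Beta, 9, 1), (8, 34, Beta, 4, 29), (8, 34, Beta, 8, 33), (8, 34, Beta, 8, 34), (8, 34, Beta, 9, 1), (9, 1, Beta, 4, 29), (9, 1, Beta, 8, 33), (9, 1, Beta, 8, 34), (9, 1, Beta, 9, 1)}
Apply σ_{tid < tid2}; surviving tuples: {(1, 5, Echo, 3, 17), (1, 5, Echo, 5, 11), (1, 5, Echo, 6, 9), (4, 29, Beta, 8, 33), (4, 29, Beta, 8, 34), (5, 11, Echo, 3, 17), (6, 9, Echo, 3, 17), (6, 9, Echo, 5, 11), (8, 33, Beta, 8, 34), (9, 1, Beta, 4, 29), (9, 1, Beta, 8, 33), (9, 1, Beta, 8, 34)}
π[title, tid2]: project onto (title, tid2) (6 duplicate(s) eliminated) → {(Beta, 29), (Beta, 33), (Beta, 34), (Echo, 11), (Echo, 17), (Echo, 9)}

{(Beta, 29), (Beta, 33), (Beta, 34), (Echo, 11), (Echo, 17), (Echo, 9)}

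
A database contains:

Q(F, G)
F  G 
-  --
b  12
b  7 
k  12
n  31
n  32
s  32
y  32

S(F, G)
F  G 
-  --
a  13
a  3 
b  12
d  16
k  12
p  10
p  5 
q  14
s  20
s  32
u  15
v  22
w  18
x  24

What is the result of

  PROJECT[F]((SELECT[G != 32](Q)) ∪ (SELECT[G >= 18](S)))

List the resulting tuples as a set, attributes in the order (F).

{b, k, n, s, v, w, x}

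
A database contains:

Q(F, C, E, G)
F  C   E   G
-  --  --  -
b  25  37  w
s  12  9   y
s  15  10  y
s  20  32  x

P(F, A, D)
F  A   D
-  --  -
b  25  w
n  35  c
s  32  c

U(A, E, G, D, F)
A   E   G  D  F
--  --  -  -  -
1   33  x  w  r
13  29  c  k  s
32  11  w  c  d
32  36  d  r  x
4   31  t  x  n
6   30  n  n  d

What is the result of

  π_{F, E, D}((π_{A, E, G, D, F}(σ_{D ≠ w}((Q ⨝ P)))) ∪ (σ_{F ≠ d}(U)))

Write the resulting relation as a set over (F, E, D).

{(n, 31, x), (r, 33, w), (s, 10, c), (s, 29, k), (s, 32, c), (s, 9, c), (x, 36, r)}

Natural join on F: {(b, 25, 37, w, 25, w), (s, 12, 9, y, 32, c), (s, 15, 10, y, 32, c), (s, 20, 32, x, 32, c)}
σ[D ≠ w]: keep tuples satisfying D ≠ w → {(s, 12, 9, y, 32, c), (s, 15, 10, y, 32, c), (s, 20, 32, x, 32, c)}
π_{A, E, G, D, F} gives {(32, 10, y, c, s), (32, 32, x, c, s), (32, 9, y, c, s)}.
σ[F ≠ d]: keep tuples satisfying F ≠ d → {(1, 33, x, w, r), (13, 29, c, k, s), (32, 36, d, r, x), (4, 31, t, x, n)}
Union: {(32, 10, y, c, s), (32, 32, x, c, s), (32, 9, y, c, s)} with {(1, 33, x, w, r), (13, 29, c, k, s), (32, 36, d, r, x), (4, 31, t, x, n)} → {(1, 33, x, w, r), (13, 29, c, k, s), (32, 10, y, c, s), (32, 32, x, c, s), (32, 36, d, r, x), (32, 9, y, c, s), (4, 31, t, x, n)}
π_{F, E, D} gives {(n, 31, x), (r, 33, w), (s, 10, c), (s, 29, k), (s, 32, c), (s, 9, c), (x, 36, r)}.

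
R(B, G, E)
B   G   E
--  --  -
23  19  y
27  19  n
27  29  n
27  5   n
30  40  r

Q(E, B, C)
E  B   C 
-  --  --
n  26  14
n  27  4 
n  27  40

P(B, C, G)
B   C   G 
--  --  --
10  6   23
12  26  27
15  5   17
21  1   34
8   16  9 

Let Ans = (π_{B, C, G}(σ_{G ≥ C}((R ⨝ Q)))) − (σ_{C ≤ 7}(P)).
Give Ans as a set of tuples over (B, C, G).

Joining R and Q on B, E yields {(27, 19, n, 4), (27, 19, n, 40), (27, 29, n, 4), (27, 29, n, 40), (27, 5, n, 4), (27, 5, n, 40)}.
σ[G ≥ C]: keep tuples satisfying G ≥ C → {(27, 19, n, 4), (27, 29, n, 4), (27, 5, n, 4)}
Keep only column(s) B, C, G: {(27, 4, 19), (27, 4, 29), (27, 4, 5)}
σ[C ≤ 7]: keep tuples satisfying C ≤ 7 → {(10, 6, 23), (15, 5, 17), (21, 1, 34)}
Taking the difference: {(27, 4, 19), (27, 4, 29), (27, 4, 5)}

{(27, 4, 19), (27, 4, 29), (27, 4, 5)}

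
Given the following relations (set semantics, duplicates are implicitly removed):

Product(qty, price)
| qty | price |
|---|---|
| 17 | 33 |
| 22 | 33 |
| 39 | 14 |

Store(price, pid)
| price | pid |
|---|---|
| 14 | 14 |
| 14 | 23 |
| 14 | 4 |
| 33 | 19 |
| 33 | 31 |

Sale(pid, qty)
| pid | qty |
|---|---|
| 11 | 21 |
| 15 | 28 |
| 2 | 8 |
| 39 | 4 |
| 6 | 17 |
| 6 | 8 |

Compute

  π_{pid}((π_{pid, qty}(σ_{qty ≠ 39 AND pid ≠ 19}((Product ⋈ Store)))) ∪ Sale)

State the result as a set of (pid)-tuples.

{11, 15, 2, 31, 39, 6}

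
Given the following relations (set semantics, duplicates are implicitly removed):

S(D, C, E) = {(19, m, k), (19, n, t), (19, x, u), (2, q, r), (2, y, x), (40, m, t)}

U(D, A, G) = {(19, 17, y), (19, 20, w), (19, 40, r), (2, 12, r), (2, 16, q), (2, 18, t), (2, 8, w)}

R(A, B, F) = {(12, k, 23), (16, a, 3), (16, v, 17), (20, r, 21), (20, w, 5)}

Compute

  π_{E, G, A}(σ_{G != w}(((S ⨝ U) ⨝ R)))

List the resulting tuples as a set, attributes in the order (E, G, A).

S ⋈ U (natural join on D): {(19, m, k, 17, y), (19, m, k, 20, w), (19, m, k, 40, r), (19, n, t, 17, y), (19, n, t, 20, w), (19, n, t, 40, r), (19, x, u, 17, y), (19, x, u, 20, w), (19, x, u, 40, r), (2, q, r, 12, r), (2, q, r, 16, q), (2, q, r, 18, t), (2, q, r, 8, w), (2, y, x, 12, r), (2, y, x, 16, q), (2, y, x, 18, t), (2, y, x, 8, w)}
(S ⨝ U) ⋈ R (natural join on A): {(19, m, k, 20, w, r, 21), (19, m, k, 20, w, w, 5), (19, n, t, 20, w, r, 21), (19, n, t, 20, w, w, 5), (19, x, u, 20, w, r, 21), (19, x, u, 20, w, w, 5), (2, q, r, 12, r, k, 23), (2, q, r, 16, q, a, 3), (2, q, r, 16, q, v, 17), (2, y, x, 12, r, k, 23), (2, y, x, 16, q, a, 3), (2, y, x, 16, q, v, 17)}
Filtering on G != w leaves {(2, q, r, 12, r, k, 23), (2, q, r, 16, q, a, 3), (2, q, r, 16, q, v, 17), (2, y, x, 12, r, k, 23), (2, y, x, 16, q, a, 3), (2, y, x, 16, q, v, 17)}.
Projecting to E, G, A (2 duplicate(s) eliminated): {(r, q, 16), (r, r, 12), (x, q, 16), (x, r, 12)}

{(r, q, 16), (r, r, 12), (x, q, 16), (x, r, 12)}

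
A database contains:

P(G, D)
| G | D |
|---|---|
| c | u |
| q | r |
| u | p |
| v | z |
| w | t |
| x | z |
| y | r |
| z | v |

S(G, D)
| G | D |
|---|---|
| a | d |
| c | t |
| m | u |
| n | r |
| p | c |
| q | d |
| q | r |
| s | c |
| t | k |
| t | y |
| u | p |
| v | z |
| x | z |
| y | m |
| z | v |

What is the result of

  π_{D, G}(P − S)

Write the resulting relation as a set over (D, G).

Set difference of the two operands is {(c, u), (w, t), (y, r)}.
Keep only column(s) D, G: {(r, y), (t, w), (u, c)}

{(r, y), (t, w), (u, c)}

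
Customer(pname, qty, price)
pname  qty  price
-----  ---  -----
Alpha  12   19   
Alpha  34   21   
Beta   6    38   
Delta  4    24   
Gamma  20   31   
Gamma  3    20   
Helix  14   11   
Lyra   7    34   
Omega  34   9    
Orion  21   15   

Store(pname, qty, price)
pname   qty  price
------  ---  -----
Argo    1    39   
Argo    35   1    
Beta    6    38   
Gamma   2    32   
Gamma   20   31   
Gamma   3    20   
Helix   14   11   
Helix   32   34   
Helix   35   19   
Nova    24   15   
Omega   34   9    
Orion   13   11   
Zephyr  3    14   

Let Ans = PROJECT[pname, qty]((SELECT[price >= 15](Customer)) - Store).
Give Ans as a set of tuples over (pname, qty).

Filtering on price >= 15 leaves {(Alpha, 12, 19), (Alpha, 34, 21), (Beta, 6, 38), (Delta, 4, 24), (Gamma, 20, 31), (Gamma, 3, 20), (Lyra, 7, 34), (Orion, 21, 15)}.
Difference: {(Alpha, 12, 19), (Alpha, 34, 21), (Beta, 6, 38), (Delta, 4, 24), (Gamma, 20, 31), (Gamma, 3, 20), (Lyra, 7, 34), (Orion, 21, 15)} with {(Argo, 1, 39), (Argo, 35, 1), (Beta, 6, 38), (Gamma, 2, 32), (Gamma, 20, 31), (Gamma, 3, 20), (Helix, 14, 11), (Helix, 32, 34), (Helix, 35, 19), (Nova, 24, 15), (Omega, 34, 9), (Orion, 13, 11), (Zephyr, 3, 14)} → {(Alpha, 12, 19), (Alpha, 34, 21), (Delta, 4, 24), (Lyra, 7, 34), (Orion, 21, 15)}
Projecting to pname, qty: {(Alpha, 12), (Alpha, 34), (Delta, 4), (Lyra, 7), (Orion, 21)}

{(Alpha, 12), (Alpha, 34), (Delta, 4), (Lyra, 7), (Orion, 21)}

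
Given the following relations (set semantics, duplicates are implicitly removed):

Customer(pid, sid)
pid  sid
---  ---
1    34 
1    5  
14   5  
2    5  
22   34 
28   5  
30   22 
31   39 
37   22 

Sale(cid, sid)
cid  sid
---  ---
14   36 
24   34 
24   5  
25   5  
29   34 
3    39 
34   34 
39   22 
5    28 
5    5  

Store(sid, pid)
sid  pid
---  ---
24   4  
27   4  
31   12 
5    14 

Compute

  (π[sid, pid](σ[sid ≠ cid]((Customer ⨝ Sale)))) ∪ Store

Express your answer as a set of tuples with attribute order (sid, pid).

{(22, 30), (22, 37), (24, 4), (27, 4), (31, 12), (34, 1), (34, 22), (39, 31), (5, 1), (5, 14), (5, 2), (5, 28)}

Natural join on sid: {(1, 34, 24), (1, 34, 29), (1, 34, 34), (1, 5, 24), (1, 5, 25), (1, 5, 5), (14, 5, 24), (14, 5, 25), (14, 5, 5), (2, 5, 24), (2, 5, 25), (2, 5, 5), (22, 34, 24), (22, 34, 29), (22, 34, 34), (28, 5, 24), (28, 5, 25), (28, 5, 5), (30, 22, 39), (31, 39, 3), (37, 22, 39)}
Filtering on sid ≠ cid leaves {(1, 34, 24), (1, 34, 29), (1, 5, 24), (1, 5, 25), (14, 5, 24), (14, 5, 25), (2, 5, 24), (2, 5, 25), (22, 34, 24), (22, 34, 29), (28, 5, 24), (28, 5, 25), (30, 22, 39), (31, 39, 3), (37, 22, 39)}.
π_{sid, pid} gives {(22, 30), (22, 37), (34, 1), (34, 22), (39, 31), (5, 1), (5, 14), (5, 2), (5, 28)} (6 duplicate(s) eliminated).
Union: {(22, 30), (22, 37), (34, 1), (34, 22), (39, 31), (5, 1), (5, 14), (5, 2), (5, 28)} with {(24, 4), (27, 4), (31, 12), (5, 14)} → {(22, 30), (22, 37), (24, 4), (27, 4), (31, 12), (34, 1), (34, 22), (39, 31), (5, 1), (5, 14), (5, 2), (5, 28)}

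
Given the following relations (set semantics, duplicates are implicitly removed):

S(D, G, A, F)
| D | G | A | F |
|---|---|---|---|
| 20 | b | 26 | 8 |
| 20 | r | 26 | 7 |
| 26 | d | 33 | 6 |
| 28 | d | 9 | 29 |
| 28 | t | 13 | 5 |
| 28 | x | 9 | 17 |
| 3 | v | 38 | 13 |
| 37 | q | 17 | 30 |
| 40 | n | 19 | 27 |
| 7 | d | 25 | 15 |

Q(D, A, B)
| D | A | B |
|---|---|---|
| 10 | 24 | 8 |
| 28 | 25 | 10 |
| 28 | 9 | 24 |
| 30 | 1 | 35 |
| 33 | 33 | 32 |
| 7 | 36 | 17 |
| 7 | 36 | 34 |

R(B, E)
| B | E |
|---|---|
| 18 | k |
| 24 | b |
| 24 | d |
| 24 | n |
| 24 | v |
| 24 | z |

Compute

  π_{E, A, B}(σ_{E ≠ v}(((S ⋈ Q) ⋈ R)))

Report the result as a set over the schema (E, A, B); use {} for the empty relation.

S ⋈ Q (natural join on D, A): {(28, d, 9, 29, 24), (28, x, 9, 17, 24)}
(S ⋈ Q) ⋈ R (natural join on B): {(28, d, 9, 29, 24, b), (28, d, 9, 29, 24, d), (28, d, 9, 29, 24, n), (28, d, 9, 29, 24, v), (28, d, 9, 29, 24, z), (28, x, 9, 17, 24, b), (28, x, 9, 17, 24, d), (28, x, 9, 17, 24, n), (28, x, 9, 17, 24, v), (28, x, 9, 17, 24, z)}
σ[E ≠ v]: keep tuples satisfying E ≠ v → {(28, d, 9, 29, 24, b), (28, d, 9, 29, 24, d), (28, d, 9, 29, 24, n), (28, d, 9, 29, 24, z), (28, x, 9, 17, 24, b), (28, x, 9, 17, 24, d), (28, x, 9, 17, 24, n), (28, x, 9, 17, 24, z)}
π[E, A, B]: project onto (E, A, B) (4 duplicate(s) eliminated) → {(b, 9, 24), (d, 9, 24), (n, 9, 24), (z, 9, 24)}

{(b, 9, 24), (d, 9, 24), (n, 9, 24), (z, 9, 24)}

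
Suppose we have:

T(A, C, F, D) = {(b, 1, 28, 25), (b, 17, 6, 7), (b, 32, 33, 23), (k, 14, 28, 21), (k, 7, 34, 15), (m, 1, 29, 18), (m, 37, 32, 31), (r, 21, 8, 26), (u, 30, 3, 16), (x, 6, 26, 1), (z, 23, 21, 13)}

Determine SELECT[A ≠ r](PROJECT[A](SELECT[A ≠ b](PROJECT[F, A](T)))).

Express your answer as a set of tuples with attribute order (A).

{k, m, u, x, z}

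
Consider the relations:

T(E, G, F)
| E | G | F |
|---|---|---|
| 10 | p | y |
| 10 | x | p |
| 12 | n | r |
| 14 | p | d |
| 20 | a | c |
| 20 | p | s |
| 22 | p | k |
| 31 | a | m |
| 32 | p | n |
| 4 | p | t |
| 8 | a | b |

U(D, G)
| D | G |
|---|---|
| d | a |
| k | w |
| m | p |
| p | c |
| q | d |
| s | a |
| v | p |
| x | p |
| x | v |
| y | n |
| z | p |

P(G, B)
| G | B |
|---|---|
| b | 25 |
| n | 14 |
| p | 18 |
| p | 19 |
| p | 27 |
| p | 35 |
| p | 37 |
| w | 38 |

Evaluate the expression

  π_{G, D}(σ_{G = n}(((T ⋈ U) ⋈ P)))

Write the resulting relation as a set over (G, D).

{(n, y)}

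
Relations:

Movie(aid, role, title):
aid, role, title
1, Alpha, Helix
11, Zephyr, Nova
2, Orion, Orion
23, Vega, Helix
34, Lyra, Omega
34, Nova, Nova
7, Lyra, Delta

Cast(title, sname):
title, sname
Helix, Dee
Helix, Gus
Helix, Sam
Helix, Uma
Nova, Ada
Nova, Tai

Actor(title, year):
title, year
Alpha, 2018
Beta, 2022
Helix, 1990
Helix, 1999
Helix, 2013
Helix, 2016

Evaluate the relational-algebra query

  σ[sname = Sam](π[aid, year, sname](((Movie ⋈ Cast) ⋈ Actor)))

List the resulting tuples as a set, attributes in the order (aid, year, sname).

{(1, 1990, Sam), (1, 1999, Sam), (1, 2013, Sam), (1, 2016, Sam), (23, 1990, Sam), (23, 1999, Sam), (23, 2013, Sam), (23, 2016, Sam)}

Joining Movie and Cast on title yields {(1, Alpha, Helix, Dee), (1, Alpha, Helix, Gus), (1, Alpha, Helix, Sam), (1, Alpha, Helix, Uma), (11, Zephyr, Nova, Ada), (11, Zephyr, Nova, Tai), (23, Vega, Helix, Dee), (23, Vega, Helix, Gus), (23, Vega, Helix, Sam), (23, Vega, Helix, Uma), (34, Nova, Nova, Ada), (34, Nova, Nova, Tai)}.
Joining (Movie ⋈ Cast) and Actor on title yields {(1, Alpha, Helix, Dee, 1990), (1, Alpha, Helix, Dee, 1999), (1, Alpha, Helix, Dee, 2013), (1, Alpha, Helix, Dee, 2016), (1, Alpha, Helix, Gus, 1990), (1, Alpha, Helix, Gus, 1999), (1, Alpha, Helix, Gus, 2013), (1, Alpha, Helix, Gus, 2016), (1, Alpha, Helix, Sam, 1990), (1, Alpha, Helix, Sam, 1999), (1, Alpha, Helix, Sam, 2013), (1, Alpha, Helix, Sam, 2016), (1, Alpha, Helix, Uma, 1990), (1, Alpha, Helix, Uma, 1999), (1, Alpha, Helix, Uma, 2013), (1, Alpha, Helix, Uma, 2016), (23, Vega, Helix, Dee, 1990), (23, Vega, Helix, Dee, 1999), (23, Vega, Helix, Dee, 2013), (23, Vega, Helix, Dee, 2016), (23, Vega, Helix, Gus, 1990), (23, Vega, Helix, Gus, 1999), (23, Vega, Helix, Gus, 2013), (23, Vega, Helix, Gus, 2016), (23, Vega, Helix, Sam, 1990), (23, Vega, Helix, Sam, 1999), (23, Vega, Helix, Sam, 2013), (23, Vega, Helix, Sam, 2016), (23, Vega, Helix, Uma, 1990), (23, Vega, Helix, Uma, 1999), (23, Vega, Helix, Uma, 2013), (23, Vega, Helix, Uma, 2016)}.
Projecting to aid, year, sname: {(1, 1990, Dee), (1, 1990, Gus), (1, 1990, Sam), (1, 1990, Uma), (1, 1999, Dee), (1, 1999, Gus), (1, 1999, Sam), (1, 1999, Uma), (1, 2013, Dee), (1, 2013, Gus), (1, 2013, Sam), (1, 2013, Uma), (1, 2016, Dee), (1, 2016, Gus), (1, 2016, Sam), (1, 2016, Uma), (23, 1990, Dee), (23, 1990, Gus), (23, 1990, Sam), (23, 1990, Uma), (23, 1999, Dee), (23, 1999, Gus), (23, 1999, Sam), (23, 1999, Uma), (23, 2013, Dee), (23, 2013, Gus), (23, 2013, Sam), (23, 2013, Uma), (23, 2016, Dee), (23, 2016, Gus), (23, 2016, Sam), (23, 2016, Uma)}
σ[sname = Sam]: keep tuples satisfying sname = Sam → {(1, 1990, Sam), (1, 1999, Sam), (1, 2013, Sam), (1, 2016, Sam), (23, 1990, Sam), (23, 1999, Sam), (23, 2013, Sam), (23, 2016, Sam)}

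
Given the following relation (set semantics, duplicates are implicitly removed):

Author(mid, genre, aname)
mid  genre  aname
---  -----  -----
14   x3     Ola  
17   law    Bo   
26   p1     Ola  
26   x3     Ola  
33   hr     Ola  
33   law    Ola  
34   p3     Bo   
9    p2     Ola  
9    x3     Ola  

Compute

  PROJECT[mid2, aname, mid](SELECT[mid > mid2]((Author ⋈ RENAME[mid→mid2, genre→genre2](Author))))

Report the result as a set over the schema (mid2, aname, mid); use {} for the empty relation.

{(14, Ola, 26), (14, Ola, 33), (17, Bo, 34), (26, Ola, 33), (9, Ola, 14), (9, Ola, 26), (9, Ola, 33)}

ρ[mid→mid2, genre→genre2]: schema becomes (mid2, genre2, aname); tuples unchanged.
Natural join on aname: {(14, x3, Ola, 14, x3), (14, x3, Ola, 26, p1), (14, x3, Ola, 26, x3), (14, x3, Ola, 33, hr), (14, x3, Ola, 33, law), (14, x3, Ola, 9, p2), (14, x3, Ola, 9, x3), (17, law, Bo, 17, law), (17, law, Bo, 34, p3), (26, p1, Ola, 14, x3), (26, p1, Ola, 26, p1), (26, p1, Ola, 26, x3), (26, p1, Ola, 33, hr), (26, p1, Ola, 33, law), (26, p1, Ola, 9, p2), (26, p1, Ola, 9, x3), (26, x3, Ola, 14, x3), (26, x3, Ola, 26, p1), (26, x3, Ola, 26, x3), (26, x3, Ola, 33, hr), (26, x3, Ola, 33, law), (26, x3, Ola, 9, p2), (26, x3, Ola, 9, x3), (33, hr, Ola, 14, x3), (33, hr, Ola, 26, p1), (33, hr, Ola, 26, x3), (33, hr, Ola, 33, hr), (33, hr, Ola, 33, law), (33, hr, Ola, 9, p2), (33, hr, Ola, 9, x3), (33, law, Ola, 14, x3), (33, law, Ola, 26, p1), (33, law, Ola, 26, x3), (33, law, Ola, 33, hr), (33, law, Ola, 33, law), (33, law, Ola, 9, p2), (33, law, Ola, 9, x3), (34, p3, Bo, 17, law), (34, p3, Bo, 34, p3), (9, p2, Ola, 14, x3), (9, p2, Ola, 26, p1), (9, p2, Ola, 26, x3), (9, p2, Ola, 33, hr), (9, p2, Ola, 33, law), (9, p2, Ola, 9, p2), (9, p2, Ola, 9, x3), (9, x3, Ola, 14, x3), (9, x3, Ola, 26, p1), (9, x3, Ola, 26, x3), (9, x3, Ola, 33, hr), (9, x3, Ola, 33, law), (9, x3, Ola, 9, p2), (9, x3, Ola, 9, x3)}
Selection mid > mid2: {(14, x3, Ola, 9, p2), (14, x3, Ola, 9, x3), (26, p1, Ola, 14, x3), (26, p1, Ola, 9, p2), (26, p1, Ola, 9, x3), (26, x3, Ola, 14, x3), (26, x3, Ola, 9, p2), (26, x3, Ola, 9, x3), (33, hr, Ola, 14, x3), (33, hr, Ola, 26, p1), (33, hr, Ola, 26, x3), (33, hr, Ola, 9, p2), (33, hr, Ola, 9, x3), (33, law, Ola, 14, x3), (33, law, Ola, 26, p1), (33, law, Ola, 26, x3), (33, law, Ola, 9, p2), (33, law, Ola, 9, x3), (34, p3, Bo, 17, law)}
π_{mid2, aname, mid} gives {(14, Ola, 26), (14, Ola, 33), (17, Bo, 34), (26, Ola, 33), (9, Ola, 14), (9, Ola, 26), (9, Ola, 33)} (12 duplicate(s) eliminated).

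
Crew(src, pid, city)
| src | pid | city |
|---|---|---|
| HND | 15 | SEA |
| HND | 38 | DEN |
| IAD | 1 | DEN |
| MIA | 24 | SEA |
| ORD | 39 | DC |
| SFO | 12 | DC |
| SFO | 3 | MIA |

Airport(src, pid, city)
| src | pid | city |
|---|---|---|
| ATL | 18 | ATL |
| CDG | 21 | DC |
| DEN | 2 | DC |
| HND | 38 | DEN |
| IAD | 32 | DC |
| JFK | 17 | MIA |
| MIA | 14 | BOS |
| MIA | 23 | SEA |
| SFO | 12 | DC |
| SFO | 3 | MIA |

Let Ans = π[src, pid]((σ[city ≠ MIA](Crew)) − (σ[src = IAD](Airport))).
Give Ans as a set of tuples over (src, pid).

Filtering on city ≠ MIA leaves {(HND, 15, SEA), (HND, 38, DEN), (IAD, 1, DEN), (MIA, 24, SEA), (ORD, 39, DC), (SFO, 12, DC)}.
Filtering on src = IAD leaves {(IAD, 32, DC)}.
Difference: {(HND, 15, SEA), (HND, 38, DEN), (IAD, 1, DEN), (MIA, 24, SEA), (ORD, 39, DC), (SFO, 12, DC)} with {(IAD, 32, DC)} → {(HND, 15, SEA), (HND, 38, DEN), (IAD, 1, DEN), (MIA, 24, SEA), (ORD, 39, DC), (SFO, 12, DC)}
π_{src, pid} gives {(HND, 15), (HND, 38), (IAD, 1), (MIA, 24), (ORD, 39), (SFO, 12)}.

{(HND, 15), (HND, 38), (IAD, 1), (MIA, 24), (ORD, 39), (SFO, 12)}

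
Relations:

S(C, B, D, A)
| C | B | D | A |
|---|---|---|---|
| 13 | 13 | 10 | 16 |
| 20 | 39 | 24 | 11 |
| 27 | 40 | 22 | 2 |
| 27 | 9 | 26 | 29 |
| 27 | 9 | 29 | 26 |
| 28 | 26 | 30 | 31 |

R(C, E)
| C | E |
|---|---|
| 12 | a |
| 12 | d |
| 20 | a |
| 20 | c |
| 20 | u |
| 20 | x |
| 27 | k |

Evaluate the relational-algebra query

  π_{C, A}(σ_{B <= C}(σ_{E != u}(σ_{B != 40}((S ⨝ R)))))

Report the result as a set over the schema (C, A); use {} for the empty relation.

{(27, 26), (27, 29)}

Natural join on C: {(20, 39, 24, 11, a), (20, 39, 24, 11, c), (20, 39, 24, 11, u), (20, 39, 24, 11, x), (27, 40, 22, 2, k), (27, 9, 26, 29, k), (27, 9, 29, 26, k)}
Filtering on B != 40 leaves {(20, 39, 24, 11, a), (20, 39, 24, 11, c), (20, 39, 24, 11, u), (20, 39, 24, 11, x), (27, 9, 26, 29, k), (27, 9, 29, 26, k)}.
Filtering on E != u leaves {(20, 39, 24, 11, a), (20, 39, 24, 11, c), (20, 39, 24, 11, x), (27, 9, 26, 29, k), (27, 9, 29, 26, k)}.
Filtering on B <= C leaves {(27, 9, 26, 29, k), (27, 9, 29, 26, k)}.
Keep only column(s) C, A: {(27, 26), (27, 29)}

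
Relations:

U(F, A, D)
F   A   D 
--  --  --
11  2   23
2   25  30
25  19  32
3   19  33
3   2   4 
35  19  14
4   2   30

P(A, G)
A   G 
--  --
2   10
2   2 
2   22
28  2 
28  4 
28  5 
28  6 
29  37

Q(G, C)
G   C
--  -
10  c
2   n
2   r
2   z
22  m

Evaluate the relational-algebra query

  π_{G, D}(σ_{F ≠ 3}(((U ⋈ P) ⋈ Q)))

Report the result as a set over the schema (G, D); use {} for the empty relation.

{(10, 23), (10, 30), (2, 23), (2, 30), (22, 23), (22, 30)}

U ⋈ P (natural join on A): {(11, 2, 23, 10), (11, 2, 23, 2), (11, 2, 23, 22), (3, 2, 4, 10), (3, 2, 4, 2), (3, 2, 4, 22), (4, 2, 30, 10), (4, 2, 30, 2), (4, 2, 30, 22)}
(U ⋈ P) ⋈ Q (natural join on G): {(11, 2, 23, 10, c), (11, 2, 23, 2, n), (11, 2, 23, 2, r), (11, 2, 23, 2, z), (11, 2, 23, 22, m), (3, 2, 4, 10, c), (3, 2, 4, 2, n), (3, 2, 4, 2, r), (3, 2, 4, 2, z), (3, 2, 4, 22, m), (4, 2, 30, 10, c), (4, 2, 30, 2, n), (4, 2, 30, 2, r), (4, 2, 30, 2, z), (4, 2, 30, 22, m)}
Filtering on F ≠ 3 leaves {(11, 2, 23, 10, c), (11, 2, 23, 2, n), (11, 2, 23, 2, r), (11, 2, 23, 2, z), (11, 2, 23, 22, m), (4, 2, 30, 10, c), (4, 2, 30, 2, n), (4, 2, 30, 2, r), (4, 2, 30, 2, z), (4, 2, 30, 22, m)}.
π_{G, D} gives {(10, 23), (10, 30), (2, 23), (2, 30), (22, 23), (22, 30)} (4 duplicate(s) eliminated).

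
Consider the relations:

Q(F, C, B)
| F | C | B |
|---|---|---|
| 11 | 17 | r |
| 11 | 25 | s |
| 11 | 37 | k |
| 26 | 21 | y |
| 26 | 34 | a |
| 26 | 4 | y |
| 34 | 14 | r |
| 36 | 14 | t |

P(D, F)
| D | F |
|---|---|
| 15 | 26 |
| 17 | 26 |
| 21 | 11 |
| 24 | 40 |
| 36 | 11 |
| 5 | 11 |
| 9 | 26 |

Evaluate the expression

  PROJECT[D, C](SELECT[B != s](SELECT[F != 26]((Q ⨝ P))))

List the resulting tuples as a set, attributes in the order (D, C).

Q ⋈ P (natural join on F): {(11, 17, r, 21), (11, 17, r, 36), (11, 17, r, 5), (11, 25, s, 21), (11, 25, s, 36), (11, 25, s, 5), (11, 37, k, 21), (11, 37, k, 36), (11, 37, k, 5), (26, 21, y, 15), (26, 21, y, 17), (26, 21, y, 9), (26, 34, a, 15), (26, 34, a, 17), (26, 34, a, 9), (26, 4, y, 15), (26, 4, y, 17), (26, 4, y, 9)}
σ[F != 26]: keep tuples satisfying F != 26 → {(11, 17, r, 21), (11, 17, r, 36), (11, 17, r, 5), (11, 25, s, 21), (11, 25, s, 36), (11, 25, s, 5), (11, 37, k, 21), (11, 37, k, 36), (11, 37, k, 5)}
σ[B != s]: keep tuples satisfying B != s → {(11, 17, r, 21), (11, 17, r, 36), (11, 17, r, 5), (11, 37, k, 21), (11, 37, k, 36), (11, 37, k, 5)}
π_{D, C} gives {(21, 17), (21, 37), (36, 17), (36, 37), (5, 17), (5, 37)}.

{(21, 17), (21, 37), (36, 17), (36, 37), (5, 17), (5, 37)}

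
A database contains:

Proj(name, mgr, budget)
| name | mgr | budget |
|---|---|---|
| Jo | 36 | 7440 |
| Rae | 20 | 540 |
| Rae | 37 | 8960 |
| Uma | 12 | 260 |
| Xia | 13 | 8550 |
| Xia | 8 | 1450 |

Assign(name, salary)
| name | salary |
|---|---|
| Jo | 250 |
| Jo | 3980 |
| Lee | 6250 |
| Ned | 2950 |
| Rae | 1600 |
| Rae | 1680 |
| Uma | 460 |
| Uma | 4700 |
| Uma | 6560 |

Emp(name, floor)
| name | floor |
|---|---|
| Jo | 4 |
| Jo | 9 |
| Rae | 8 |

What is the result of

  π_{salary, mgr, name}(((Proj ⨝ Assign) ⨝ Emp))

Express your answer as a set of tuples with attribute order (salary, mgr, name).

{(1600, 20, Rae), (1600, 37, Rae), (1680, 20, Rae), (1680, 37, Rae), (250, 36, Jo), (3980, 36, Jo)}

Proj ⋈ Assign (natural join on name): {(Jo, 36, 7440, 250), (Jo, 36, 7440, 3980), (Rae, 20, 540, 1600), (Rae, 20, 540, 1680), (Rae, 37, 8960, 1600), (Rae, 37, 8960, 1680), (Uma, 12, 260, 460), (Uma, 12, 260, 4700), (Uma, 12, 260, 6560)}
(Proj ⨝ Assign) ⋈ Emp (natural join on name): {(Jo, 36, 7440, 250, 4), (Jo, 36, 7440, 250, 9), (Jo, 36, 7440, 3980, 4), (Jo, 36, 7440, 3980, 9), (Rae, 20, 540, 1600, 8), (Rae, 20, 540, 1680, 8), (Rae, 37, 8960, 1600, 8), (Rae, 37, 8960, 1680, 8)}
Projecting to salary, mgr, name (2 duplicate(s) eliminated): {(1600, 20, Rae), (1600, 37, Rae), (1680, 20, Rae), (1680, 37, Rae), (250, 36, Jo), (3980, 36, Jo)}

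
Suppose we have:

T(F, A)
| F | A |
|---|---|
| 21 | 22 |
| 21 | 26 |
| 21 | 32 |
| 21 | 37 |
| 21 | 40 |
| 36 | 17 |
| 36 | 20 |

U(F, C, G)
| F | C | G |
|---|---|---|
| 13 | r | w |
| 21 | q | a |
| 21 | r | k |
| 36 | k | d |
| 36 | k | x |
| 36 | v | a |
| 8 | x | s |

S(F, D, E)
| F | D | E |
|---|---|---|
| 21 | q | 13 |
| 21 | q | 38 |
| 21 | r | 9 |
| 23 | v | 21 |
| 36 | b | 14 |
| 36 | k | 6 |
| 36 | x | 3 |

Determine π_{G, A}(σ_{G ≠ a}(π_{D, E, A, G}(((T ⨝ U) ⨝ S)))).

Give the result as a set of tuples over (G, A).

Joining T and U on F yields {(21, 22, q, a), (21, 22, r, k), (21, 26, q, a), (21, 26, r, k), (21, 32, q, a), (21, 32, r, k), (21, 37, q, a), (21, 37, r, k), (21, 40, q, a), (21, 40, r, k), (36, 17, k, d), (36, 17, k, x), (36, 17, v, a), (36, 20, k, d), (36, 20, k, x), (36, 20, v, a)}.
Joining (T ⨝ U) and S on F yields {(21, 22, q, a, q, 13), (21, 22, q, a, q, 38), (21, 22, q, a, r, 9), (21, 22, r, k, q, 13), (21, 22, r, k, q, 38), (21, 22, r, k, r, 9), (21, 26, q, a, q, 13), (21, 26, q, a, q, 38), (21, 26, q, a, r, 9), (21, 26, r, k, q, 13), (21, 26, r, k, q, 38), (21, 26, r, k, r, 9), (21, 32, q, a, q, 13), (21, 32, q, a, q, 38), (21, 32, q, a, r, 9), (21, 32, r, k, q, 13), (21, 32, r, k, q, 38), (21, 32, r, k, r, 9), (21, 37, q, a, q, 13), (21, 37, q, a, q, 38), (21, 37, q, a, r, 9), (21, 37, r, k, q, 13), (21, 37, r, k, q, 38), (21, 37, r, k, r, 9), (21, 40, q, a, q, 13), (21, 40, q, a, q, 38), (21, 40, q, a, r, 9), (21, 40, r, k, q, 13), (21, 40, r, k, q, 38), (21, 40, r, k, r, 9), (36, 17, k, d, b, 14), (36, 17, k, d, k, 6), (36, 17, k, d, x, 3), (36, 17, k, x, b, 14), (36, 17, k, x, k, 6), (36, 17, k, x, x, 3), (36, 17, v, a, b, 14), (36, 17, v, a, k, 6), (36, 17, v, a, x, 3), (36, 20, k, d, b, 14), (36, 20, k, d, k, 6), (36, 20, k, d, x, 3), (36, 20, k, x, b, 14), (36, 20, k, x, k, 6), (36, 20, k, x, x, 3), (36, 20, v, a, b, 14), (36, 20, v, a, k, 6), (36, 20, v, a, x, 3)}.
Projecting to D, E, A, G: {(b, 14, 17, a), (b, 14, 17, d), (b, 14, 17, x), (b, 14, 20, a), (b, 14, 20, d), (b, 14, 20, x), (k, 6, 17, a), (k, 6, 17, d), (k, 6, 17, x), (k, 6, 20, a), (k, 6, 20, d), (k, 6, 20, x), (q, 13, 22, a), (q, 13, 22, k), (q, 13, 26, a), (q, 13, 26, k), (q, 13, 32, a), (q, 13, 32, k), (q, 13, 37, a), (q, 13, 37, k), (q, 13, 40, a), (q, 13, 40, k), (q, 38, 22, a), (q, 38, 22, k), (q, 38, 26, a), (q, 38, 26, k), (q, 38, 32, a), (q, 38, 32, k), (q, 38, 37, a), (q, 38, 37, k), (q, 38, 40, a), (q, 38, 40, k), (r, 9, 22, a), (r, 9, 22, k), (r, 9, 26, a), (r, 9, 26, k), (r, 9, 32, a), (r, 9, 32, k), (r, 9, 37, a), (r, 9, 37, k), (r, 9, 40, a), (r, 9, 40, k), (x, 3, 17, a), (x, 3, 17, d), (x, 3, 17, x), (x, 3, 20, a), (x, 3, 20, d), (x, 3, 20, x)}
σ[G ≠ a]: keep tuples satisfying G ≠ a → {(b, 14, 17, d), (b, 14, 17, x), (b, 14, 20, d), (b, 14, 20, x), (k, 6, 17, d), (k, 6, 17, x), (k, 6, 20, d), (k, 6, 20, x), (q, 13, 22, k), (q, 13, 26, k), (q, 13, 32, k), (q, 13, 37, k), (q, 13, 40, k), (q, 38, 22, k), (q, 38, 26, k), (q, 38, 32, k), (q, 38, 37, k), (q, 38, 40, k), (r, 9, 22, k), (r, 9, 26, k), (r, 9, 32, k), (r, 9, 37, k), (r, 9, 40, k), (x, 3, 17, d), (x, 3, 17, x), (x, 3, 20, d), (x, 3, 20, x)}
Projecting to G, A (18 duplicate(s) eliminated): {(d, 17), (d, 20), (k, 22), (k, 26), (k, 32), (k, 37), (k, 40), (x, 17), (x, 20)}

{(d, 17), (d, 20), (k, 22), (k, 26), (k, 32), (k, 37), (k, 40), (x, 17), (x, 20)}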